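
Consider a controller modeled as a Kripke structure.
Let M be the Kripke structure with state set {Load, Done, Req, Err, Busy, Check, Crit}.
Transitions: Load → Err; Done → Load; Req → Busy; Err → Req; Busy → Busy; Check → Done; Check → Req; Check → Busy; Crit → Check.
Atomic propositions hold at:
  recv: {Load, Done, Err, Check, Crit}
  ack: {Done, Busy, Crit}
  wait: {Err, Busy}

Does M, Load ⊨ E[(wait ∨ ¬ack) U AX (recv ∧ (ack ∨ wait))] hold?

Sat(¬ack) = {Load, Req, Err, Check}
Sat(wait ∨ ¬ack) = {Load, Req, Err, Busy, Check}
Sat(ack ∨ wait) = {Done, Err, Busy, Crit}
Sat(recv ∧ (ack ∨ wait)) = {Done, Err, Crit}
Sat(AX (recv ∧ (ack ∨ wait))) = {s : every successor in {Done, Err, Crit}} = {Load}
E[(wait ∨ ¬ack) U AX (recv ∧ (ack ∨ wait))]: least fixpoint, start Z0 = Sat(AX (recv ∧ (ack ∨ wait))) = {Load}, add states in Sat(wait ∨ ¬ack) with some successor in Z. Already a fixed point.
Sat(E[(wait ∨ ¬ack) U AX (recv ∧ (ack ∨ wait))]) = {Load}
Load ∈ Sat(E[(wait ∨ ¬ack) U AX (recv ∧ (ack ∨ wait))]) = {Load}, so the formula holds at Load.

Yes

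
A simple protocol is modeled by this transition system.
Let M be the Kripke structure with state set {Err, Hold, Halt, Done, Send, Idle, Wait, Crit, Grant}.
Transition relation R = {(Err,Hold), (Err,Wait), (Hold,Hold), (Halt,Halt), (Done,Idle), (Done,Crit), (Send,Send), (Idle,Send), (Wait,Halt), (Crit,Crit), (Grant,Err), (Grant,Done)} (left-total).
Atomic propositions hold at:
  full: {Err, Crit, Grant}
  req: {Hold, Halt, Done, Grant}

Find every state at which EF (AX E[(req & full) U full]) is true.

{Done, Crit, Grant}

Sat(req & full) = {Grant}
E[(req & full) U full]: least fixpoint, start Z0 = Sat(full) = {Err, Crit, Grant}, add states in Sat(req & full) with some successor in Z. Already a fixed point.
Sat(E[(req & full) U full]) = {Err, Crit, Grant}
Sat(AX E[(req & full) U full]) = {s : every successor in {Err, Crit, Grant}} = {Crit}
EF (AX E[(req & full) U full]): least fixpoint, start Z0 = {Crit}, add states with some successor in Z. Z1 = {Done, Crit}; Z2 = {Done, Crit, Grant}; fixed.
Sat(EF (AX E[(req & full) U full])) = {Done, Crit, Grant}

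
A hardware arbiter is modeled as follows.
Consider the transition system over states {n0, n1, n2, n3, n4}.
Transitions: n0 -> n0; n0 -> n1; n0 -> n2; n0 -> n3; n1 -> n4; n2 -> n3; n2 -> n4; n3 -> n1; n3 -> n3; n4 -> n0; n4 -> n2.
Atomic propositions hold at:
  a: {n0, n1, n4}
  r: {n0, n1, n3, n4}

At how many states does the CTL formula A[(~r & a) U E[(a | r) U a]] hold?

Sat(~r) = {n2}
Sat(~r & a) = ∅
Sat(a | r) = {n0, n1, n3, n4}
E[(a | r) U a]: least fixpoint, start Z0 = Sat(a) = {n0, n1, n4}, add states in Sat(a | r) with some successor in Z. Z1 = {n0, n1, n3, n4}; fixed.
Sat(E[(a | r) U a]) = {n0, n1, n3, n4}
A[(~r & a) U E[(a | r) U a]]: least fixpoint, start Z0 = Sat(E[(a | r) U a]) = {n0, n1, n3, n4}, add states in Sat(~r & a) with every successor in Z. Already a fixed point.
Sat(A[(~r & a) U E[(a | r) U a]]) = {n0, n1, n3, n4}
|Sat(A[(~r & a) U E[(a | r) U a]])| = |{n0, n1, n3, n4}| = 4.

4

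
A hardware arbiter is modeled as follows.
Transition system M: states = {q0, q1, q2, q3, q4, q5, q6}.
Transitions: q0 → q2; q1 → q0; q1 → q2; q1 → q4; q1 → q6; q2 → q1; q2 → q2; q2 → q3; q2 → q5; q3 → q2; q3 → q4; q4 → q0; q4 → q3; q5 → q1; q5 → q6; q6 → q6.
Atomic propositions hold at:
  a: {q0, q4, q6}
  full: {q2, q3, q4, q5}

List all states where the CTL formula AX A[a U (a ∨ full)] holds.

{q0, q1, q3, q4, q6}

Sat(a ∨ full) = {q0, q2, q3, q4, q5, q6}
A[a U (a ∨ full)]: least fixpoint, start Z0 = Sat((a ∨ full)) = {q0, q2, q3, q4, q5, q6}, add states in Sat(a) with every successor in Z. Already a fixed point.
Sat(A[a U (a ∨ full)]) = {q0, q2, q3, q4, q5, q6}
Sat(AX A[a U (a ∨ full)]) = {s : every successor in {q0, q2, q3, q4, q5, q6}} = {q0, q1, q3, q4, q6}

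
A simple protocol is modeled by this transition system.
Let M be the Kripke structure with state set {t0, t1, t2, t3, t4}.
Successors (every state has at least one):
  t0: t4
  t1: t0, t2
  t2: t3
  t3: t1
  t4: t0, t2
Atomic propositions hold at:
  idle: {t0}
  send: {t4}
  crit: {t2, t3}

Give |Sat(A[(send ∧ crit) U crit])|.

Sat(send ∧ crit) = ∅
A[(send ∧ crit) U crit]: least fixpoint, start Z0 = Sat(crit) = {t2, t3}, add states in Sat(send ∧ crit) with every successor in Z. Already a fixed point.
Sat(A[(send ∧ crit) U crit]) = {t2, t3}
|Sat(A[(send ∧ crit) U crit])| = |{t2, t3}| = 2.

2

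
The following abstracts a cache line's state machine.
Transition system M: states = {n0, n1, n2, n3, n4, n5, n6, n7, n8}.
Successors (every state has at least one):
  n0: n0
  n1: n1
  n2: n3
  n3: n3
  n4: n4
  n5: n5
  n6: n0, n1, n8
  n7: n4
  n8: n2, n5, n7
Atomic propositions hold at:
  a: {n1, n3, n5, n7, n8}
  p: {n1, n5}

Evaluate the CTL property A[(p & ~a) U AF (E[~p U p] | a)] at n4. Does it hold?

No

Sat(~a) = {n0, n2, n4, n6}
Sat(p & ~a) = ∅
Sat(~p) = {n0, n2, n3, n4, n6, n7, n8}
E[~p U p]: least fixpoint, start Z0 = Sat(p) = {n1, n5}, add states in Sat(~p) with some successor in Z. Z1 = {n1, n5, n6, n8}; fixed.
Sat(E[~p U p]) = {n1, n5, n6, n8}
Sat(E[~p U p] | a) = {n1, n3, n5, n6, n7, n8}
AF (E[~p U p] | a): least fixpoint, start Z0 = {n1, n3, n5, n6, n7, n8}, add states with every successor in Z. Z1 = {n1, n2, n3, n5, n6, n7, n8}; fixed.
Sat(AF (E[~p U p] | a)) = {n1, n2, n3, n5, n6, n7, n8}
A[(p & ~a) U AF (E[~p U p] | a)]: least fixpoint, start Z0 = Sat(AF (E[~p U p] | a)) = {n1, n2, n3, n5, n6, n7, n8}, add states in Sat(p & ~a) with every successor in Z. Already a fixed point.
Sat(A[(p & ~a) U AF (E[~p U p] | a)]) = {n1, n2, n3, n5, n6, n7, n8}
n4 ∉ Sat(A[(p & ~a) U AF (E[~p U p] | a)]) = {n1, n2, n3, n5, n6, n7, n8}, so the formula does not hold at n4.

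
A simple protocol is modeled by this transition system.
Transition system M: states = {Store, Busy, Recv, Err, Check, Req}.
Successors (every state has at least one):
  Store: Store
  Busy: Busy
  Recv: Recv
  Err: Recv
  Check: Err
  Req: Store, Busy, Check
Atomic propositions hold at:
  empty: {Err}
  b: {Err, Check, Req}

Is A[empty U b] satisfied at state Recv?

No

A[empty U b]: least fixpoint, start Z0 = Sat(b) = {Err, Check, Req}, add states in Sat(empty) with every successor in Z. Already a fixed point.
Sat(A[empty U b]) = {Err, Check, Req}
Recv ∉ Sat(A[empty U b]) = {Err, Check, Req}, so the formula does not hold at Recv.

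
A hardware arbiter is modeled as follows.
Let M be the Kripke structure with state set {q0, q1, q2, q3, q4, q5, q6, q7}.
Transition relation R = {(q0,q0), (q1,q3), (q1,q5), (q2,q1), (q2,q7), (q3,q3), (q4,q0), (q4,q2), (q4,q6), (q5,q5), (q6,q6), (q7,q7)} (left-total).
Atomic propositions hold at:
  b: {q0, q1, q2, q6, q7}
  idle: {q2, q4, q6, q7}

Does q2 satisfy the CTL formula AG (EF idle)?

No

EF idle: least fixpoint, start Z0 = {q2, q4, q6, q7}, add states with some successor in Z. Already a fixed point.
Sat(EF idle) = {q2, q4, q6, q7}
AG (EF idle): greatest fixpoint, start Z0 = {q2, q4, q6, q7}, keep only states in Sat with every successor in Z. Z1 = {q6, q7}; fixed.
Sat(AG (EF idle)) = {q6, q7}
q2 ∉ Sat(AG (EF idle)) = {q6, q7}, so the formula does not hold at q2.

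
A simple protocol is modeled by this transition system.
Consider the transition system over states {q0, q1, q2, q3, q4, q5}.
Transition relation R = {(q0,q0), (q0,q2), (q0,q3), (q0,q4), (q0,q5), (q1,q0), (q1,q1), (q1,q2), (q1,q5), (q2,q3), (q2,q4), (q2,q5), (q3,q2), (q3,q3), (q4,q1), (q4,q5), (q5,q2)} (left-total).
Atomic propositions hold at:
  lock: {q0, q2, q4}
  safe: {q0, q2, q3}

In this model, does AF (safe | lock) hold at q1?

Sat(safe | lock) = {q0, q2, q3, q4}
AF (safe | lock): least fixpoint, start Z0 = {q0, q2, q3, q4}, add states with every successor in Z. Z1 = {q0, q2, q3, q4, q5}; fixed.
Sat(AF (safe | lock)) = {q0, q2, q3, q4, q5}
q1 ∉ Sat(AF (safe | lock)) = {q0, q2, q3, q4, q5}, so the formula does not hold at q1.

No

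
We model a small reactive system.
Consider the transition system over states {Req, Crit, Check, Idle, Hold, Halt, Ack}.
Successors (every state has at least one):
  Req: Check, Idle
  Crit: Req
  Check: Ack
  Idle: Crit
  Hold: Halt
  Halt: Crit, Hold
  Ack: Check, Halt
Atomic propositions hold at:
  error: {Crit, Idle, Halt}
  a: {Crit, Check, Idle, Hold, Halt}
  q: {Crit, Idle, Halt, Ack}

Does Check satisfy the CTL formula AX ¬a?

Sat(¬a) = {Req, Ack}
Sat(AX ¬a) = {s : every successor in {Req, Ack}} = {Crit, Check}
Check ∈ Sat(AX ¬a) = {Crit, Check}, so the formula holds at Check.

Yes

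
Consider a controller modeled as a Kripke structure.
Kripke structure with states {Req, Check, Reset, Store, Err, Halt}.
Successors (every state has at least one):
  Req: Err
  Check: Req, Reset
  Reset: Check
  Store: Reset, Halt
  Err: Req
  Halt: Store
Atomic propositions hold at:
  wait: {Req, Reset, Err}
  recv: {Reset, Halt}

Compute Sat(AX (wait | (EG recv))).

EG recv: greatest fixpoint, start Z0 = {Reset, Halt}, keep only states in Sat with some successor in Z. Z1 = ∅; fixed.
Sat(EG recv) = ∅
Sat(wait | (EG recv)) = {Req, Reset, Err}
Sat(AX (wait | (EG recv))) = {s : every successor in {Req, Reset, Err}} = {Req, Check, Err}

{Req, Check, Err}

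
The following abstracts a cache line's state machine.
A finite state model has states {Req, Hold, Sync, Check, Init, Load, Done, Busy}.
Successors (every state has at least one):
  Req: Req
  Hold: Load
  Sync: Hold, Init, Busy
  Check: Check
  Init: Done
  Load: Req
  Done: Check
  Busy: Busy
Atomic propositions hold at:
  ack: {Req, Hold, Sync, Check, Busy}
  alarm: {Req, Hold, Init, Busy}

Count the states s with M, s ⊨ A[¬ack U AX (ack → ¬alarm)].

Sat(¬ack) = {Init, Load, Done}
Sat(¬alarm) = {Sync, Check, Load, Done}
Sat(ack → ¬alarm) = {Sync, Check, Init, Load, Done}
Sat(AX (ack → ¬alarm)) = {s : every successor in {Sync, Check, Init, Load, Done}} = {Hold, Check, Init, Done}
A[¬ack U AX (ack → ¬alarm)]: least fixpoint, start Z0 = Sat(AX (ack → ¬alarm)) = {Hold, Check, Init, Done}, add states in Sat(¬ack) with every successor in Z. Already a fixed point.
Sat(A[¬ack U AX (ack → ¬alarm)]) = {Hold, Check, Init, Done}
|Sat(A[¬ack U AX (ack → ¬alarm)])| = |{Hold, Check, Init, Done}| = 4.

4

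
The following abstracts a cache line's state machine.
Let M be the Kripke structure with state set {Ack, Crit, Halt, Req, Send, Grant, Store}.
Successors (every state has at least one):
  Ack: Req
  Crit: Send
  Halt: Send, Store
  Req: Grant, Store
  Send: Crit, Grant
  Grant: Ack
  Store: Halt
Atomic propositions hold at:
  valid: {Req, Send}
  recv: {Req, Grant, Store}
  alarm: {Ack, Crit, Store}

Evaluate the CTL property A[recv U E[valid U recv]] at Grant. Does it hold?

Yes

E[valid U recv]: least fixpoint, start Z0 = Sat(recv) = {Req, Grant, Store}, add states in Sat(valid) with some successor in Z. Z1 = {Req, Send, Grant, Store}; fixed.
Sat(E[valid U recv]) = {Req, Send, Grant, Store}
A[recv U E[valid U recv]]: least fixpoint, start Z0 = Sat(E[valid U recv]) = {Req, Send, Grant, Store}, add states in Sat(recv) with every successor in Z. Already a fixed point.
Sat(A[recv U E[valid U recv]]) = {Req, Send, Grant, Store}
Grant ∈ Sat(A[recv U E[valid U recv]]) = {Req, Send, Grant, Store}, so the formula holds at Grant.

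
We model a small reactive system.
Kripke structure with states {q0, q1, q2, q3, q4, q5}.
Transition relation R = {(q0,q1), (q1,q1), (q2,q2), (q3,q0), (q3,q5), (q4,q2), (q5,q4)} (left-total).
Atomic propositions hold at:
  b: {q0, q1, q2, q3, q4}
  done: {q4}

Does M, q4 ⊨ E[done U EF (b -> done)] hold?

Yes

Sat(b -> done) = {q4, q5}
EF (b -> done): least fixpoint, start Z0 = {q4, q5}, add states with some successor in Z. Z1 = {q3, q4, q5}; fixed.
Sat(EF (b -> done)) = {q3, q4, q5}
E[done U EF (b -> done)]: least fixpoint, start Z0 = Sat(EF (b -> done)) = {q3, q4, q5}, add states in Sat(done) with some successor in Z. Already a fixed point.
Sat(E[done U EF (b -> done)]) = {q3, q4, q5}
q4 ∈ Sat(E[done U EF (b -> done)]) = {q3, q4, q5}, so the formula holds at q4.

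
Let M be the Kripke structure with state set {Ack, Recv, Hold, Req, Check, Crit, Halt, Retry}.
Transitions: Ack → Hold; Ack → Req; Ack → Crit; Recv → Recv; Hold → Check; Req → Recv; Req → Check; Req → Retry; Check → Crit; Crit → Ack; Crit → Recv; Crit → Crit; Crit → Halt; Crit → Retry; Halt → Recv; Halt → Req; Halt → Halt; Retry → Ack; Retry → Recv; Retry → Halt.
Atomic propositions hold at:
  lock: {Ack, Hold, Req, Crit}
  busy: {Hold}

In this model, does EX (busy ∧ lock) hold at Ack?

Yes

Sat(busy ∧ lock) = {Hold}
Sat(EX (busy ∧ lock)) = {s : some successor in {Hold}} = {Ack}
Ack ∈ Sat(EX (busy ∧ lock)) = {Ack}, so the formula holds at Ack.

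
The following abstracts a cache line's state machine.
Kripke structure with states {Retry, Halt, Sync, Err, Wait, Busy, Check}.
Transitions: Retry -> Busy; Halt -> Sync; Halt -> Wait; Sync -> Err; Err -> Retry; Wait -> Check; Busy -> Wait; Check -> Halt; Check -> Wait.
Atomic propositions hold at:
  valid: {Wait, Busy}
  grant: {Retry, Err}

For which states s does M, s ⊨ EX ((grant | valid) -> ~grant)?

Sat(grant | valid) = {Retry, Err, Wait, Busy}
Sat(~grant) = {Halt, Sync, Wait, Busy, Check}
Sat((grant | valid) -> ~grant) = {Halt, Sync, Wait, Busy, Check}
Sat(EX ((grant | valid) -> ~grant)) = {s : some successor in {Halt, Sync, Wait, Busy, Check}} = {Retry, Halt, Wait, Busy, Check}

{Retry, Halt, Wait, Busy, Check}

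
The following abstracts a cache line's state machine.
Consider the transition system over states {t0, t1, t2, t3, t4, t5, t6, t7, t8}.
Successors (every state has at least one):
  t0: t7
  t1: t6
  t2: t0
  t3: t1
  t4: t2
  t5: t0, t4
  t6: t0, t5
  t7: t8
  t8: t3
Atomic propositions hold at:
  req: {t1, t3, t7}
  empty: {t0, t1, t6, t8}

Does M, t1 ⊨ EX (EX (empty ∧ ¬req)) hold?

Sat(¬req) = {t0, t2, t4, t5, t6, t8}
Sat(empty ∧ ¬req) = {t0, t6, t8}
Sat(EX (empty ∧ ¬req)) = {s : some successor in {t0, t6, t8}} = {t1, t2, t5, t6, t7}
Sat(EX (EX (empty ∧ ¬req))) = {s : some successor in {t1, t2, t5, t6, t7}} = {t0, t1, t3, t4, t6}
t1 ∈ Sat(EX (EX (empty ∧ ¬req))) = {t0, t1, t3, t4, t6}, so the formula holds at t1.

Yes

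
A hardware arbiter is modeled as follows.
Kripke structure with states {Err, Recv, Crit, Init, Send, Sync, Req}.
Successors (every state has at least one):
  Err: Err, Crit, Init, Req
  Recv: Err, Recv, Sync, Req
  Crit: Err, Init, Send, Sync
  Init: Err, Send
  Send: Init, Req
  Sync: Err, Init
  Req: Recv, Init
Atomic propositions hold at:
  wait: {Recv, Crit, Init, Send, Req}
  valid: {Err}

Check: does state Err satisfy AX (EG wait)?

EG wait: greatest fixpoint, start Z0 = {Recv, Crit, Init, Send, Req}, keep only states in Sat with some successor in Z. Already a fixed point.
Sat(EG wait) = {Recv, Crit, Init, Send, Req}
Sat(AX (EG wait)) = {s : every successor in {Recv, Crit, Init, Send, Req}} = {Send, Req}
Err ∉ Sat(AX (EG wait)) = {Send, Req}, so the formula does not hold at Err.

No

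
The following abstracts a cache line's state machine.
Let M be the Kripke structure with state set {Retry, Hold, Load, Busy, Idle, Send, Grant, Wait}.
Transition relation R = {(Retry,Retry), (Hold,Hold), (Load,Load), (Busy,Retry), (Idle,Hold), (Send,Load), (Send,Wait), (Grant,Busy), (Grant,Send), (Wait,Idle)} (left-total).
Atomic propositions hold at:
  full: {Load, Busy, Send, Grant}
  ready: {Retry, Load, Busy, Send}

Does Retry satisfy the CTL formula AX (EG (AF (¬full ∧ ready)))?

Sat(¬full) = {Retry, Hold, Idle, Wait}
Sat(¬full ∧ ready) = {Retry}
AF (¬full ∧ ready): least fixpoint, start Z0 = {Retry}, add states with every successor in Z. Z1 = {Retry, Busy}; fixed.
Sat(AF (¬full ∧ ready)) = {Retry, Busy}
EG (AF (¬full ∧ ready)): greatest fixpoint, start Z0 = {Retry, Busy}, keep only states in Sat with some successor in Z. Already a fixed point.
Sat(EG (AF (¬full ∧ ready))) = {Retry, Busy}
Sat(AX (EG (AF (¬full ∧ ready)))) = {s : every successor in {Retry, Busy}} = {Retry, Busy}
Retry ∈ Sat(AX (EG (AF (¬full ∧ ready)))) = {Retry, Busy}, so the formula holds at Retry.

Yes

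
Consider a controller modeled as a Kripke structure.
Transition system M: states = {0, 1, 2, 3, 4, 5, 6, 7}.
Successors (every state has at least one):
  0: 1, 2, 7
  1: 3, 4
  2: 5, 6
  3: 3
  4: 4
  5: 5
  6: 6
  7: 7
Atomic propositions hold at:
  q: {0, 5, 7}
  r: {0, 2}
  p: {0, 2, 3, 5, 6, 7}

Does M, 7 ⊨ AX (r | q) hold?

Yes

Sat(r | q) = {0, 2, 5, 7}
Sat(AX (r | q)) = {s : every successor in {0, 2, 5, 7}} = {5, 7}
7 ∈ Sat(AX (r | q)) = {5, 7}, so the formula holds at 7.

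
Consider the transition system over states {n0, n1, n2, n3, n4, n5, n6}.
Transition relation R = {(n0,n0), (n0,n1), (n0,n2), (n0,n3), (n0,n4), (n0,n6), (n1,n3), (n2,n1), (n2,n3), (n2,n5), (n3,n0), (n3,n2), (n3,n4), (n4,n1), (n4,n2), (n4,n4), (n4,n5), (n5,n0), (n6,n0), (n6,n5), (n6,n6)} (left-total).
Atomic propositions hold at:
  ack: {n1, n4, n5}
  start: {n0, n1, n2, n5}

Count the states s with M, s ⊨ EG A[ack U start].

3

A[ack U start]: least fixpoint, start Z0 = Sat(start) = {n0, n1, n2, n5}, add states in Sat(ack) with every successor in Z. Already a fixed point.
Sat(A[ack U start]) = {n0, n1, n2, n5}
EG A[ack U start]: greatest fixpoint, start Z0 = {n0, n1, n2, n5}, keep only states in Sat with some successor in Z. Z1 = {n0, n2, n5}; fixed.
Sat(EG A[ack U start]) = {n0, n2, n5}
|Sat(EG A[ack U start])| = |{n0, n2, n5}| = 3.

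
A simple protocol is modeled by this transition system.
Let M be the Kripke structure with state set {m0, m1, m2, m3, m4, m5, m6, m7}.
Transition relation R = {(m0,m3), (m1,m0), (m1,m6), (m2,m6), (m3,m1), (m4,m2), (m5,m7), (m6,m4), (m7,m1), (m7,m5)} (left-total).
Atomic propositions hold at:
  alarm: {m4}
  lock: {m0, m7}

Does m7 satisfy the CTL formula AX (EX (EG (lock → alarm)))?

No

Sat(lock → alarm) = {m1, m2, m3, m4, m5, m6}
EG (lock → alarm): greatest fixpoint, start Z0 = {m1, m2, m3, m4, m5, m6}, keep only states in Sat with some successor in Z. Z1 = {m1, m2, m3, m4, m6}; fixed.
Sat(EG (lock → alarm)) = {m1, m2, m3, m4, m6}
Sat(EX (EG (lock → alarm))) = {s : some successor in {m1, m2, m3, m4, m6}} = {m0, m1, m2, m3, m4, m6, m7}
Sat(AX (EX (EG (lock → alarm)))) = {s : every successor in {m0, m1, m2, m3, m4, m6, m7}} = {m0, m1, m2, m3, m4, m5, m6}
m7 ∉ Sat(AX (EX (EG (lock → alarm)))) = {m0, m1, m2, m3, m4, m5, m6}, so the formula does not hold at m7.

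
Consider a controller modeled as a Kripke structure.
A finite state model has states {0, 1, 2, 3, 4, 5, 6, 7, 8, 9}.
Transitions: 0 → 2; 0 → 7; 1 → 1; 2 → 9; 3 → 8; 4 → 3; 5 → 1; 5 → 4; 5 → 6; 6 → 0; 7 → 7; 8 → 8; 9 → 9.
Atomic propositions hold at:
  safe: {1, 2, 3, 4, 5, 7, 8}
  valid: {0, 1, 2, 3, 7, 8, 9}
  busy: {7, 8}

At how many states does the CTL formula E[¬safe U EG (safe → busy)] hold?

Sat(¬safe) = {0, 6, 9}
Sat(safe → busy) = {0, 6, 7, 8, 9}
EG (safe → busy): greatest fixpoint, start Z0 = {0, 6, 7, 8, 9}, keep only states in Sat with some successor in Z. Already a fixed point.
Sat(EG (safe → busy)) = {0, 6, 7, 8, 9}
E[¬safe U EG (safe → busy)]: least fixpoint, start Z0 = Sat(EG (safe → busy)) = {0, 6, 7, 8, 9}, add states in Sat(¬safe) with some successor in Z. Already a fixed point.
Sat(E[¬safe U EG (safe → busy)]) = {0, 6, 7, 8, 9}
|Sat(E[¬safe U EG (safe → busy)])| = |{0, 6, 7, 8, 9}| = 5.

5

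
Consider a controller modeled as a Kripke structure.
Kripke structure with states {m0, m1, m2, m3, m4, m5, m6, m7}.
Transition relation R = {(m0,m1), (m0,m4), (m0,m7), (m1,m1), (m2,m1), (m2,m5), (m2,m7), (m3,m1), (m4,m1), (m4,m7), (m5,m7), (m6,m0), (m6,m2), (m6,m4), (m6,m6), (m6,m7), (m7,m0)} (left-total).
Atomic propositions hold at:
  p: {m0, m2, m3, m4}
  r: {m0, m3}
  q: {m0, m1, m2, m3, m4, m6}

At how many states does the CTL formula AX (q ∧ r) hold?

1

Sat(q ∧ r) = {m0, m3}
Sat(AX (q ∧ r)) = {s : every successor in {m0, m3}} = {m7}
|Sat(AX (q ∧ r))| = |{m7}| = 1.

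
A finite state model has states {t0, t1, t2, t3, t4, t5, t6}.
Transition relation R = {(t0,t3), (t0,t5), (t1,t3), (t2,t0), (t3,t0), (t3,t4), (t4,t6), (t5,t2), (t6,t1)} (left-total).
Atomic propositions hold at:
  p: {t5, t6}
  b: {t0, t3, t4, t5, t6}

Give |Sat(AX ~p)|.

Sat(~p) = {t0, t1, t2, t3, t4}
Sat(AX ~p) = {s : every successor in {t0, t1, t2, t3, t4}} = {t1, t2, t3, t5, t6}
|Sat(AX ~p)| = |{t1, t2, t3, t5, t6}| = 5.

5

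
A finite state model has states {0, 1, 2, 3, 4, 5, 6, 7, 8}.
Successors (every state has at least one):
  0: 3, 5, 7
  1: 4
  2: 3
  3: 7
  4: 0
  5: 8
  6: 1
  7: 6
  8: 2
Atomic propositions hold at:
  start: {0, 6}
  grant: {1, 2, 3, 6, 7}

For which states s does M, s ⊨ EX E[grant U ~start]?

{0, 1, 2, 3, 5, 6, 7, 8}

Sat(~start) = {1, 2, 3, 4, 5, 7, 8}
E[grant U ~start]: least fixpoint, start Z0 = Sat(~start) = {1, 2, 3, 4, 5, 7, 8}, add states in Sat(grant) with some successor in Z. Z1 = {1, 2, 3, 4, 5, 6, 7, 8}; fixed.
Sat(E[grant U ~start]) = {1, 2, 3, 4, 5, 6, 7, 8}
Sat(EX E[grant U ~start]) = {s : some successor in {1, 2, 3, 4, 5, 6, 7, 8}} = {0, 1, 2, 3, 5, 6, 7, 8}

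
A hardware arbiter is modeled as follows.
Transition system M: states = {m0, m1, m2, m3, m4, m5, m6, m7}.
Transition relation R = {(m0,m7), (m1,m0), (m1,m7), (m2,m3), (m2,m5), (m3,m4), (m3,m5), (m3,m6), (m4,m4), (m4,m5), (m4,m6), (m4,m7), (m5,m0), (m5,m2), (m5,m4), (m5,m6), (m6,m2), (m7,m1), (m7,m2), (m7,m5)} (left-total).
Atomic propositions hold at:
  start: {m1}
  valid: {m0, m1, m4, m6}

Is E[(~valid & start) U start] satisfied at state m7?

No

Sat(~valid) = {m2, m3, m5, m7}
Sat(~valid & start) = ∅
E[(~valid & start) U start]: least fixpoint, start Z0 = Sat(start) = {m1}, add states in Sat(~valid & start) with some successor in Z. Already a fixed point.
Sat(E[(~valid & start) U start]) = {m1}
m7 ∉ Sat(E[(~valid & start) U start]) = {m1}, so the formula does not hold at m7.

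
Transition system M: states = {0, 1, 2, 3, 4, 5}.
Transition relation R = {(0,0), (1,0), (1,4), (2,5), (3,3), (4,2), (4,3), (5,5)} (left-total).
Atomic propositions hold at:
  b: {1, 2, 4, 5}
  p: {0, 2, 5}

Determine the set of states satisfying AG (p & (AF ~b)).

Sat(~b) = {0, 3}
AF ~b: least fixpoint, start Z0 = {0, 3}, add states with every successor in Z. Already a fixed point.
Sat(AF ~b) = {0, 3}
Sat(p & (AF ~b)) = {0}
AG (p & (AF ~b)): greatest fixpoint, start Z0 = {0}, keep only states in Sat with every successor in Z. Already a fixed point.
Sat(AG (p & (AF ~b))) = {0}

{0}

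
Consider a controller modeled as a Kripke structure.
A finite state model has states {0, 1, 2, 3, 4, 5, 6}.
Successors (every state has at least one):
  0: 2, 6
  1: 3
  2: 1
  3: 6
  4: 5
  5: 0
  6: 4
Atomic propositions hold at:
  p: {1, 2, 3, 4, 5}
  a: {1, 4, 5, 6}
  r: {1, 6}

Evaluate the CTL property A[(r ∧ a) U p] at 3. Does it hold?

Yes

Sat(r ∧ a) = {1, 6}
A[(r ∧ a) U p]: least fixpoint, start Z0 = Sat(p) = {1, 2, 3, 4, 5}, add states in Sat(r ∧ a) with every successor in Z. Z1 = {1, 2, 3, 4, 5, 6}; fixed.
Sat(A[(r ∧ a) U p]) = {1, 2, 3, 4, 5, 6}
3 ∈ Sat(A[(r ∧ a) U p]) = {1, 2, 3, 4, 5, 6}, so the formula holds at 3.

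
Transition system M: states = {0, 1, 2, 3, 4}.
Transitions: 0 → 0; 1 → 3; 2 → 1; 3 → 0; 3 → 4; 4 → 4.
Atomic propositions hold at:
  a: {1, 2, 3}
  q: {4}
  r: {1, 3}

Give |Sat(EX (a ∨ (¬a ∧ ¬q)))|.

Sat(¬a) = {0, 4}
Sat(¬q) = {0, 1, 2, 3}
Sat(¬a ∧ ¬q) = {0}
Sat(a ∨ (¬a ∧ ¬q)) = {0, 1, 2, 3}
Sat(EX (a ∨ (¬a ∧ ¬q))) = {s : some successor in {0, 1, 2, 3}} = {0, 1, 2, 3}
|Sat(EX (a ∨ (¬a ∧ ¬q)))| = |{0, 1, 2, 3}| = 4.

4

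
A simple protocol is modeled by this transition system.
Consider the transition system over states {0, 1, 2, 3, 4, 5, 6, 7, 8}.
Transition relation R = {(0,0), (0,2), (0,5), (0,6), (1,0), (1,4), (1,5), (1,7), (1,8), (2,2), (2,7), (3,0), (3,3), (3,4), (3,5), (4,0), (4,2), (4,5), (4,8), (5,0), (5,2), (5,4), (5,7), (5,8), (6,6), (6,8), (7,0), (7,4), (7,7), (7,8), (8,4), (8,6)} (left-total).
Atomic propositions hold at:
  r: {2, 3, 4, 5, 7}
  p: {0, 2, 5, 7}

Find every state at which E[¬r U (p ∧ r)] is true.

Sat(¬r) = {0, 1, 6, 8}
Sat(p ∧ r) = {2, 5, 7}
E[¬r U (p ∧ r)]: least fixpoint, start Z0 = Sat((p ∧ r)) = {2, 5, 7}, add states in Sat(¬r) with some successor in Z. Z1 = {0, 1, 2, 5, 7}; fixed.
Sat(E[¬r U (p ∧ r)]) = {0, 1, 2, 5, 7}

{0, 1, 2, 5, 7}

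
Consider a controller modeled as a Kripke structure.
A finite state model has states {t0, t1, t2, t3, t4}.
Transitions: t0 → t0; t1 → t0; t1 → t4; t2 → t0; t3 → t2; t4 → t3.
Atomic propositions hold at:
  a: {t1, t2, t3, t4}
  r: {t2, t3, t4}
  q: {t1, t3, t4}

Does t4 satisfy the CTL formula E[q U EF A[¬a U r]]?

Sat(¬a) = {t0}
A[¬a U r]: least fixpoint, start Z0 = Sat(r) = {t2, t3, t4}, add states in Sat(¬a) with every successor in Z. Already a fixed point.
Sat(A[¬a U r]) = {t2, t3, t4}
EF A[¬a U r]: least fixpoint, start Z0 = {t2, t3, t4}, add states with some successor in Z. Z1 = {t1, t2, t3, t4}; fixed.
Sat(EF A[¬a U r]) = {t1, t2, t3, t4}
E[q U EF A[¬a U r]]: least fixpoint, start Z0 = Sat(EF A[¬a U r]) = {t1, t2, t3, t4}, add states in Sat(q) with some successor in Z. Already a fixed point.
Sat(E[q U EF A[¬a U r]]) = {t1, t2, t3, t4}
t4 ∈ Sat(E[q U EF A[¬a U r]]) = {t1, t2, t3, t4}, so the formula holds at t4.

Yes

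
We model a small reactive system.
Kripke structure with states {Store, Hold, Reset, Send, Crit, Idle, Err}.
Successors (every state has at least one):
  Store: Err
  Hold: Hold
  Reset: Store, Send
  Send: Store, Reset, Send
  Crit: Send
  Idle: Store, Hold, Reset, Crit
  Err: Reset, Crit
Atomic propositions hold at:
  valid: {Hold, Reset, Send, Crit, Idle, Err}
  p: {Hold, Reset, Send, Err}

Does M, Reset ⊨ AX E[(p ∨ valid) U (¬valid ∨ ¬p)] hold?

Sat(p ∨ valid) = {Hold, Reset, Send, Crit, Idle, Err}
Sat(¬valid) = {Store}
Sat(¬p) = {Store, Crit, Idle}
Sat(¬valid ∨ ¬p) = {Store, Crit, Idle}
E[(p ∨ valid) U (¬valid ∨ ¬p)]: least fixpoint, start Z0 = Sat((¬valid ∨ ¬p)) = {Store, Crit, Idle}, add states in Sat(p ∨ valid) with some successor in Z. Z1 = {Store, Reset, Send, Crit, Idle, Err}; fixed.
Sat(E[(p ∨ valid) U (¬valid ∨ ¬p)]) = {Store, Reset, Send, Crit, Idle, Err}
Sat(AX E[(p ∨ valid) U (¬valid ∨ ¬p)]) = {s : every successor in {Store, Reset, Send, Crit, Idle, Err}} = {Store, Reset, Send, Crit, Err}
Reset ∈ Sat(AX E[(p ∨ valid) U (¬valid ∨ ¬p)]) = {Store, Reset, Send, Crit, Err}, so the formula holds at Reset.

Yes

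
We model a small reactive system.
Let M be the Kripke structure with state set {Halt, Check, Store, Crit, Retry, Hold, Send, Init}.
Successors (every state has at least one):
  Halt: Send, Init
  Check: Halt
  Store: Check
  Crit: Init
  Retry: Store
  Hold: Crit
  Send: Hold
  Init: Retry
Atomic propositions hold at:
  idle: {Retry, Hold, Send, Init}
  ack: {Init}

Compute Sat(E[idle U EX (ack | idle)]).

Sat(ack | idle) = {Retry, Hold, Send, Init}
Sat(EX (ack | idle)) = {s : some successor in {Retry, Hold, Send, Init}} = {Halt, Crit, Send, Init}
E[idle U EX (ack | idle)]: least fixpoint, start Z0 = Sat(EX (ack | idle)) = {Halt, Crit, Send, Init}, add states in Sat(idle) with some successor in Z. Z1 = {Halt, Crit, Hold, Send, Init}; fixed.
Sat(E[idle U EX (ack | idle)]) = {Halt, Crit, Hold, Send, Init}

{Halt, Crit, Hold, Send, Init}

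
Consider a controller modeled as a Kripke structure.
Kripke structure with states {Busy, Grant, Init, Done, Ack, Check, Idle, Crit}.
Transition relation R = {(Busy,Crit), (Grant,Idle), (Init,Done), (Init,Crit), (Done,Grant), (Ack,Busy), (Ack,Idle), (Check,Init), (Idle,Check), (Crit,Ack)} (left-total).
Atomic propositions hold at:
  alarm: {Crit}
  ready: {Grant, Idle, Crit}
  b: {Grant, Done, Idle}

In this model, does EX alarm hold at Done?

Sat(EX alarm) = {s : some successor in {Crit}} = {Busy, Init}
Done ∉ Sat(EX alarm) = {Busy, Init}, so the formula does not hold at Done.

No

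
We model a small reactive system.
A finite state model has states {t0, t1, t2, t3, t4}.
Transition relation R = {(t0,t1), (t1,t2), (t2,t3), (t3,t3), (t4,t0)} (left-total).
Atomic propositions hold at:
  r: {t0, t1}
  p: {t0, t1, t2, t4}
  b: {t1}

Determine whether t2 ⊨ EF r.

EF r: least fixpoint, start Z0 = {t0, t1}, add states with some successor in Z. Z1 = {t0, t1, t4}; fixed.
Sat(EF r) = {t0, t1, t4}
t2 ∉ Sat(EF r) = {t0, t1, t4}, so the formula does not hold at t2.

No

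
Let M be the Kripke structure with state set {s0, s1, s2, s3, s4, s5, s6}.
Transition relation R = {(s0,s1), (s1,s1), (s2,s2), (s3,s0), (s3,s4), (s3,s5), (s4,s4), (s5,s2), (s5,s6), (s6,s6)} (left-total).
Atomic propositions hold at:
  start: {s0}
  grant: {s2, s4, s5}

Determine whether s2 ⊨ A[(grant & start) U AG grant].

Yes

Sat(grant & start) = ∅
AG grant: greatest fixpoint, start Z0 = {s2, s4, s5}, keep only states in Sat with every successor in Z. Z1 = {s2, s4}; fixed.
Sat(AG grant) = {s2, s4}
A[(grant & start) U AG grant]: least fixpoint, start Z0 = Sat(AG grant) = {s2, s4}, add states in Sat(grant & start) with every successor in Z. Already a fixed point.
Sat(A[(grant & start) U AG grant]) = {s2, s4}
s2 ∈ Sat(A[(grant & start) U AG grant]) = {s2, s4}, so the formula holds at s2.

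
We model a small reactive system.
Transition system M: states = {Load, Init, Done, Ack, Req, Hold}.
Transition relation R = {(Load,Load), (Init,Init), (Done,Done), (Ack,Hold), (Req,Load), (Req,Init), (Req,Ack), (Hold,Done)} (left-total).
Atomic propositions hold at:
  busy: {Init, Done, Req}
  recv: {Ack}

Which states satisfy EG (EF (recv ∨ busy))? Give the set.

{Init, Done, Ack, Req, Hold}

Sat(recv ∨ busy) = {Init, Done, Ack, Req}
EF (recv ∨ busy): least fixpoint, start Z0 = {Init, Done, Ack, Req}, add states with some successor in Z. Z1 = {Init, Done, Ack, Req, Hold}; fixed.
Sat(EF (recv ∨ busy)) = {Init, Done, Ack, Req, Hold}
EG (EF (recv ∨ busy)): greatest fixpoint, start Z0 = {Init, Done, Ack, Req, Hold}, keep only states in Sat with some successor in Z. Already a fixed point.
Sat(EG (EF (recv ∨ busy))) = {Init, Done, Ack, Req, Hold}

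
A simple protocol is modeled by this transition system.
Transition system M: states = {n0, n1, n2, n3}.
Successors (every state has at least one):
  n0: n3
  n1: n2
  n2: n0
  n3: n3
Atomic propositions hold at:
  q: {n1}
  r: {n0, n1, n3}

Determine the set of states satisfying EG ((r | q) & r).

Sat(r | q) = {n0, n1, n3}
Sat((r | q) & r) = {n0, n1, n3}
EG ((r | q) & r): greatest fixpoint, start Z0 = {n0, n1, n3}, keep only states in Sat with some successor in Z. Z1 = {n0, n3}; fixed.
Sat(EG ((r | q) & r)) = {n0, n3}

{n0, n3}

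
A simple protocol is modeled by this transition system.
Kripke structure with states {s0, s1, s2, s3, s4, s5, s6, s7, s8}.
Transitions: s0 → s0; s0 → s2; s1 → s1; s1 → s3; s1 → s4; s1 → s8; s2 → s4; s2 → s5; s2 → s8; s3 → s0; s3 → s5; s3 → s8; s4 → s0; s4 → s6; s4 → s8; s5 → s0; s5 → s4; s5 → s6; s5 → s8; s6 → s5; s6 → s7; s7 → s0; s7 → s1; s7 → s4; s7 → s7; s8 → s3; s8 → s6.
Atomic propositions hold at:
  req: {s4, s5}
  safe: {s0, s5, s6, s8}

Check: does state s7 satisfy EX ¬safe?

Yes

Sat(¬safe) = {s1, s2, s3, s4, s7}
Sat(EX ¬safe) = {s : some successor in {s1, s2, s3, s4, s7}} = {s0, s1, s2, s5, s6, s7, s8}
s7 ∈ Sat(EX ¬safe) = {s0, s1, s2, s5, s6, s7, s8}, so the formula holds at s7.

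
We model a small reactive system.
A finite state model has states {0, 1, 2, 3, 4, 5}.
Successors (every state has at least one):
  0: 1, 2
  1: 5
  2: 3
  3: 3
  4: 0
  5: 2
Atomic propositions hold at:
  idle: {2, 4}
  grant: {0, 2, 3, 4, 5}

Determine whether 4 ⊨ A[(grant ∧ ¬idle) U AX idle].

Sat(¬idle) = {0, 1, 3, 5}
Sat(grant ∧ ¬idle) = {0, 3, 5}
Sat(AX idle) = {s : every successor in {2, 4}} = {5}
A[(grant ∧ ¬idle) U AX idle]: least fixpoint, start Z0 = Sat(AX idle) = {5}, add states in Sat(grant ∧ ¬idle) with every successor in Z. Already a fixed point.
Sat(A[(grant ∧ ¬idle) U AX idle]) = {5}
4 ∉ Sat(A[(grant ∧ ¬idle) U AX idle]) = {5}, so the formula does not hold at 4.

No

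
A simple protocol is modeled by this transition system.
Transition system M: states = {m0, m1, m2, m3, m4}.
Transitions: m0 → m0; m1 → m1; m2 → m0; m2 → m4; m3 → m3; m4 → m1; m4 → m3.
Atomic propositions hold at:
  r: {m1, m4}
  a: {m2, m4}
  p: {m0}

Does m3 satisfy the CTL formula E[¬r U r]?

No

Sat(¬r) = {m0, m2, m3}
E[¬r U r]: least fixpoint, start Z0 = Sat(r) = {m1, m4}, add states in Sat(¬r) with some successor in Z. Z1 = {m1, m2, m4}; fixed.
Sat(E[¬r U r]) = {m1, m2, m4}
m3 ∉ Sat(E[¬r U r]) = {m1, m2, m4}, so the formula does not hold at m3.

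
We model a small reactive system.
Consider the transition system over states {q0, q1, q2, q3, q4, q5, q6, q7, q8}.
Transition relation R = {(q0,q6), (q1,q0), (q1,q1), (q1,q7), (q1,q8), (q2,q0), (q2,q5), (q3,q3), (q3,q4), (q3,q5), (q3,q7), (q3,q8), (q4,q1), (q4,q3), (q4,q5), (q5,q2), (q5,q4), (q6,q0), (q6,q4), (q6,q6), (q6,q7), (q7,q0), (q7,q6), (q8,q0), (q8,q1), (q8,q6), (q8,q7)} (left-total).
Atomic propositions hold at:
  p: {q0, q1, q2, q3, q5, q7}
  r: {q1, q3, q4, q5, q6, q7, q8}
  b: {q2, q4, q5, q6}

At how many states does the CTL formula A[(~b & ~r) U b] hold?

5

Sat(~b) = {q0, q1, q3, q7, q8}
Sat(~r) = {q0, q2}
Sat(~b & ~r) = {q0}
A[(~b & ~r) U b]: least fixpoint, start Z0 = Sat(b) = {q2, q4, q5, q6}, add states in Sat(~b & ~r) with every successor in Z. Z1 = {q0, q2, q4, q5, q6}; fixed.
Sat(A[(~b & ~r) U b]) = {q0, q2, q4, q5, q6}
|Sat(A[(~b & ~r) U b])| = |{q0, q2, q4, q5, q6}| = 5.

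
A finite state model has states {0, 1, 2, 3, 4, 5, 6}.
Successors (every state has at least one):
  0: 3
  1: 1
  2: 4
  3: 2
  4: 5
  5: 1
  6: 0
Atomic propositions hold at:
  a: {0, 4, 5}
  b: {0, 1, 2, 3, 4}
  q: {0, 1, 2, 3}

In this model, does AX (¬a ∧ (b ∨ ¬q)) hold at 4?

Sat(¬a) = {1, 2, 3, 6}
Sat(¬q) = {4, 5, 6}
Sat(b ∨ ¬q) = {0, 1, 2, 3, 4, 5, 6}
Sat(¬a ∧ (b ∨ ¬q)) = {1, 2, 3, 6}
Sat(AX (¬a ∧ (b ∨ ¬q))) = {s : every successor in {1, 2, 3, 6}} = {0, 1, 3, 5}
4 ∉ Sat(AX (¬a ∧ (b ∨ ¬q))) = {0, 1, 3, 5}, so the formula does not hold at 4.

No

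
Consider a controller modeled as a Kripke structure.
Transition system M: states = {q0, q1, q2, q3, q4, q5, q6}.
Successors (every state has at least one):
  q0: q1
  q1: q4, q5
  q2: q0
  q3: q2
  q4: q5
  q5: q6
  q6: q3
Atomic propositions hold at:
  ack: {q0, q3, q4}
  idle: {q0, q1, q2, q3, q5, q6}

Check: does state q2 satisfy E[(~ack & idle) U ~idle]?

Sat(~ack) = {q1, q2, q5, q6}
Sat(~ack & idle) = {q1, q2, q5, q6}
Sat(~idle) = {q4}
E[(~ack & idle) U ~idle]: least fixpoint, start Z0 = Sat(~idle) = {q4}, add states in Sat(~ack & idle) with some successor in Z. Z1 = {q1, q4}; fixed.
Sat(E[(~ack & idle) U ~idle]) = {q1, q4}
q2 ∉ Sat(E[(~ack & idle) U ~idle]) = {q1, q4}, so the formula does not hold at q2.

No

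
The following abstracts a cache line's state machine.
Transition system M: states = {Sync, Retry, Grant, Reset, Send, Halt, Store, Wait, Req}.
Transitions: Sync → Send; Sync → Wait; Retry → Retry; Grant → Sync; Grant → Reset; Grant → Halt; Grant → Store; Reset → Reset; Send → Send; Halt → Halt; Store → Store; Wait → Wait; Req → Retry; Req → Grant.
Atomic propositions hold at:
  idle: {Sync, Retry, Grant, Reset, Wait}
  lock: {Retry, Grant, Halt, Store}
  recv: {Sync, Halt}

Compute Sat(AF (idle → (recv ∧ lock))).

Sat(recv ∧ lock) = {Halt}
Sat(idle → (recv ∧ lock)) = {Send, Halt, Store, Req}
AF (idle → (recv ∧ lock)): least fixpoint, start Z0 = {Send, Halt, Store, Req}, add states with every successor in Z. Already a fixed point.
Sat(AF (idle → (recv ∧ lock))) = {Send, Halt, Store, Req}

{Send, Halt, Store, Req}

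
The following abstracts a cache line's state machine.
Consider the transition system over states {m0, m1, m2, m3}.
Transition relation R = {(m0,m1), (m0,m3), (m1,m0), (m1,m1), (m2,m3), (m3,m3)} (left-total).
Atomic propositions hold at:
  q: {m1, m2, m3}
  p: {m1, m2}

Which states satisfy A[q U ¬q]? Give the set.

Sat(¬q) = {m0}
A[q U ¬q]: least fixpoint, start Z0 = Sat(¬q) = {m0}, add states in Sat(q) with every successor in Z. Already a fixed point.
Sat(A[q U ¬q]) = {m0}

{m0}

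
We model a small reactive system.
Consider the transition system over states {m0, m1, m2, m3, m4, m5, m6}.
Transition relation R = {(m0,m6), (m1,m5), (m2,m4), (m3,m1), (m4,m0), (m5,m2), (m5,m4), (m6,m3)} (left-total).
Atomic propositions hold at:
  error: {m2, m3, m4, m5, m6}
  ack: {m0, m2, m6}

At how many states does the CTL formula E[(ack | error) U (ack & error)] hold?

Sat(ack | error) = {m0, m2, m3, m4, m5, m6}
Sat(ack & error) = {m2, m6}
E[(ack | error) U (ack & error)]: least fixpoint, start Z0 = Sat((ack & error)) = {m2, m6}, add states in Sat(ack | error) with some successor in Z. Z1 = {m0, m2, m5, m6}; Z2 = {m0, m2, m4, m5, m6}; fixed.
Sat(E[(ack | error) U (ack & error)]) = {m0, m2, m4, m5, m6}
|Sat(E[(ack | error) U (ack & error)])| = |{m0, m2, m4, m5, m6}| = 5.

5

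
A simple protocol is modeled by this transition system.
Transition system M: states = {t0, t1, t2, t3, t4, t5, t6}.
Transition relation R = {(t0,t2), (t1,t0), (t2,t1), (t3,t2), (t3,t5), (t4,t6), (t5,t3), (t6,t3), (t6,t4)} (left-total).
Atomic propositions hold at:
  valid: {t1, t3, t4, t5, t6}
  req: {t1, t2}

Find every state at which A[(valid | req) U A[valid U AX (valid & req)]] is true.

{t2}

Sat(valid | req) = {t1, t2, t3, t4, t5, t6}
Sat(valid & req) = {t1}
Sat(AX (valid & req)) = {s : every successor in {t1}} = {t2}
A[valid U AX (valid & req)]: least fixpoint, start Z0 = Sat(AX (valid & req)) = {t2}, add states in Sat(valid) with every successor in Z. Already a fixed point.
Sat(A[valid U AX (valid & req)]) = {t2}
A[(valid | req) U A[valid U AX (valid & req)]]: least fixpoint, start Z0 = Sat(A[valid U AX (valid & req)]) = {t2}, add states in Sat(valid | req) with every successor in Z. Already a fixed point.
Sat(A[(valid | req) U A[valid U AX (valid & req)]]) = {t2}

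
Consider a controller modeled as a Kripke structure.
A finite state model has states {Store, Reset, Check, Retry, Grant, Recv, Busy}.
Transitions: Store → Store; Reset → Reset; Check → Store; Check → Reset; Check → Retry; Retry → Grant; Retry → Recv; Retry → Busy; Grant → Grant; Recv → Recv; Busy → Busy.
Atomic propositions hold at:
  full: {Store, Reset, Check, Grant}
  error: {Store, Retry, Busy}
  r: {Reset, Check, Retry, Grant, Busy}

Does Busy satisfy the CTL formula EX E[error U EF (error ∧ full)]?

Sat(error ∧ full) = {Store}
EF (error ∧ full): least fixpoint, start Z0 = {Store}, add states with some successor in Z. Z1 = {Store, Check}; fixed.
Sat(EF (error ∧ full)) = {Store, Check}
E[error U EF (error ∧ full)]: least fixpoint, start Z0 = Sat(EF (error ∧ full)) = {Store, Check}, add states in Sat(error) with some successor in Z. Already a fixed point.
Sat(E[error U EF (error ∧ full)]) = {Store, Check}
Sat(EX E[error U EF (error ∧ full)]) = {s : some successor in {Store, Check}} = {Store, Check}
Busy ∉ Sat(EX E[error U EF (error ∧ full)]) = {Store, Check}, so the formula does not hold at Busy.

No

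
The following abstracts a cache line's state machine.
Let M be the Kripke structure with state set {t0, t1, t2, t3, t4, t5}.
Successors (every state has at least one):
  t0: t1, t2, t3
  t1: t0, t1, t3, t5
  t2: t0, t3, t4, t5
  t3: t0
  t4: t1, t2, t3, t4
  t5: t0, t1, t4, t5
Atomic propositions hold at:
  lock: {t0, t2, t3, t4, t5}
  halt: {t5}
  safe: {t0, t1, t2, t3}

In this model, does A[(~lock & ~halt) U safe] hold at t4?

Sat(~lock) = {t1}
Sat(~halt) = {t0, t1, t2, t3, t4}
Sat(~lock & ~halt) = {t1}
A[(~lock & ~halt) U safe]: least fixpoint, start Z0 = Sat(safe) = {t0, t1, t2, t3}, add states in Sat(~lock & ~halt) with every successor in Z. Already a fixed point.
Sat(A[(~lock & ~halt) U safe]) = {t0, t1, t2, t3}
t4 ∉ Sat(A[(~lock & ~halt) U safe]) = {t0, t1, t2, t3}, so the formula does not hold at t4.

No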